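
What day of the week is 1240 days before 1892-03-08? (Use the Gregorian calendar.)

First find the weekday of Mar 8, 1892. Doomsday rule: the anchor day for the 1800s is Friday. For year 92: 92÷12 = 7 r 8, and 8÷4 = 2, so 7+8+2 = 17.
Friday + 17 ≡ Monday — that's 1892's doomsday.
In March the doomsday date is Mar 14.
Mar 8 is 6 days before Mar 14; 6 mod 7 = 6, so Monday − 6 = Tuesday.
1240 mod 7 = 1, so 1240 days before a Tuesday is Tuesday − 1 = Monday.

Monday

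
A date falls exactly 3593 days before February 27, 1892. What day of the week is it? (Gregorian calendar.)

Thursday

Feb 27, 1892 is a Saturday.
3593 mod 7 = 2, so 3593 days before a Saturday is Saturday − 2 = Thursday.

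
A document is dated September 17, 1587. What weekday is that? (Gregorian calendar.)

Thursday

Doomsday rule: the anchor day for the 1500s is Wednesday. For year 87: 87÷12 = 7 r 3, and 3÷4 = 0, so 7+3+0 = 10.
Wednesday + 10 ≡ Saturday — that's 1587's doomsday.
In September the doomsday date is Sep 5.
Sep 17 is 12 days after Sep 5; 12 mod 7 = 5, so Saturday + 5 = Thursday.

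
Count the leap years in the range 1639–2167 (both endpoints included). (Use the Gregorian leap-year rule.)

Multiples of 4 in [1639,2167]: 132.
Of those, multiples of 100: 5 (not leap unless ÷400).
Multiples of 400: 1.
Leap years = 132 − 5 + 1 = 128.

128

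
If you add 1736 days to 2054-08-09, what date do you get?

May 11, 2059

+365 (one year) → Aug 9, 2055 (1371 left).
+366 (one year; includes Feb 29, 2056) → Aug 9, 2056 (1005 left).
+365 (one year) → Aug 9, 2057 (640 left).
+365 (one year) → Aug 9, 2058 (275 left).
Aug has 31 days: +23 → Sep 1, 2058 (252 left).
Sep has 30 days: +30 → Oct 1, 2058 (222 left).
Oct has 31 days: +31 → Nov 1, 2058 (191 left).
Nov has 30 days: +30 → Dec 1, 2058 (161 left).
Dec has 31 days: +31 → Jan 1, 2059 (130 left).
Jan has 31 days: +31 → Feb 1, 2059 (99 left).
Feb has 28 days: +28 → Mar 1, 2059 (71 left).
Mar has 31 days: +31 → Apr 1, 2059 (40 left).
Apr has 30 days: +30 → May 1, 2059 (10 left).
+10 → May 11, 2059.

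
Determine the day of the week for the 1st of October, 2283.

Doomsday rule: the anchor day for the 2200s is Friday. For year 83: 83÷12 = 6 r 11, and 11÷4 = 2, so 6+11+2 = 19.
Friday + 19 ≡ Wednesday — that's 2283's doomsday.
In October the doomsday date is Oct 10.
Oct 1 is 9 days before Oct 10; 9 mod 7 = 2, so Wednesday − 2 = Monday.

Monday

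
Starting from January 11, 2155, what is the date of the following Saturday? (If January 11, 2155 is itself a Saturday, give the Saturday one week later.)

Jan 11, 2155 is a Saturday.
From Saturday to the next Saturday is 7 days.
Jan 11, 2155 + 7 = Jan 18, 2155.

January 18, 2155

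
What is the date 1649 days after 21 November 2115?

+366 (one year; includes Feb 29, 2116) → Nov 21, 2116 (1283 left).
+365 (one year) → Nov 21, 2117 (918 left).
+365 (one year) → Nov 21, 2118 (553 left).
+365 (one year) → Nov 21, 2119 (188 left).
Nov has 30 days: +10 → Dec 1, 2119 (178 left).
Dec has 31 days: +31 → Jan 1, 2120 (147 left).
Jan has 31 days: +31 → Feb 1, 2120 (116 left).
Feb has 29 days: +29 → Mar 1, 2120 (87 left).
Mar has 31 days: +31 → Apr 1, 2120 (56 left).
Apr has 30 days: +30 → May 1, 2120 (26 left).
+26 → May 27, 2120.

May 27, 2120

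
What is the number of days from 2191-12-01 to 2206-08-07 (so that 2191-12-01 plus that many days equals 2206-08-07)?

Dec 1, 2191 → Dec 1, 2192: 366 days (Feb 29, 2192 is in that span).
Dec 1, 2192 → Dec 1, 2193: 365 days.
Dec 1, 2193 → Dec 1, 2194: 365 days.
Dec 1, 2194 → Dec 1, 2195: 365 days.
Dec 1, 2195 → Dec 1, 2196: 366 days (Feb 29, 2196 is in that span).
Dec 1, 2196 → Dec 1, 2197: 365 days.
Dec 1, 2197 → Dec 1, 2198: 365 days.
Dec 1, 2198 → Dec 1, 2199: 365 days.
Dec 1, 2199 → Dec 1, 2200: 365 days.
Dec 1, 2200 → Dec 1, 2201: 365 days.
Dec 1, 2201 → Dec 1, 2202: 365 days.
Dec 1, 2202 → Dec 1, 2203: 365 days.
Dec 1, 2203 → Dec 1, 2204: 366 days (Feb 29, 2204 is in that span).
Dec 1, 2204 → Dec 1, 2205: 365 days.
Dec 1, 2205 → Jan 1, 2206: 31 days (December has 31).
Jan 1, 2206 → Feb 1, 2206: 31 days (January has 31).
Feb 1, 2206 → Mar 1, 2206: 28 days (February has 28).
Mar 1, 2206 → Apr 1, 2206: 31 days (March has 31).
Apr 1, 2206 → May 1, 2206: 30 days (April has 30).
May 1, 2206 → Jun 1, 2206: 31 days (May has 31).
Jun 1, 2206 → Jul 1, 2206: 30 days (June has 30).
Jul 1, 2206 → Aug 1, 2206: 31 days (July has 31).
Aug 1, 2206 → Aug 7, 2206: 6 days.
Total: 5362 days.

5362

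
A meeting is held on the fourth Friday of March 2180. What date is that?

March 24, 2180

March 1, 2180 is a Wednesday.
The first Friday is therefore March 3 (2 days later).
The fourth Friday is 3 + 3×7 = March 24.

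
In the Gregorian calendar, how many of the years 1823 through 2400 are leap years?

Multiples of 4 in [1823,2400]: 145.
Of those, multiples of 100: 6 (not leap unless ÷400).
Multiples of 400: 2.
Leap years = 145 − 6 + 2 = 141.

141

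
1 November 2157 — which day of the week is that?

Tuesday

Doomsday rule: the anchor day for the 2100s is Sunday. For year 57: 57÷12 = 4 r 9, and 9÷4 = 2, so 4+9+2 = 15.
Sunday + 15 ≡ Monday — that's 2157's doomsday.
In November the doomsday date is Nov 7.
Nov 1 is 6 days before Nov 7; 6 mod 7 = 6, so Monday − 6 = Tuesday.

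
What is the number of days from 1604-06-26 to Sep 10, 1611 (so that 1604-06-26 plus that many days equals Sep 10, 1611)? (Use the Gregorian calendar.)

Jun 26, 1604 → Jun 26, 1605: 365 days.
Jun 26, 1605 → Jun 26, 1606: 365 days.
Jun 26, 1606 → Jun 26, 1607: 365 days.
Jun 26, 1607 → Jun 26, 1608: 366 days (Feb 29, 1608 is in that span).
Jun 26, 1608 → Jun 26, 1609: 365 days.
Jun 26, 1609 → Jun 26, 1610: 365 days.
Jun 26, 1610 → Jun 26, 1611: 365 days.
Jun 26, 1611 → Jul 26, 1611: 30 days (June has 30).
Jul 26, 1611 → Aug 26, 1611: 31 days (July has 31).
Aug 26, 1611 → Sep 10, 1611: 15 days.
Total: 2632 days.

2632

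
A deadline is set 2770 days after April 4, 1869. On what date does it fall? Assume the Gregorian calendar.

November 3, 1876

+365 (one year) → Apr 4, 1870 (2405 left).
+365 (one year) → Apr 4, 1871 (2040 left).
+366 (one year; includes Feb 29, 1872) → Apr 4, 1872 (1674 left).
+365 (one year) → Apr 4, 1873 (1309 left).
+365 (one year) → Apr 4, 1874 (944 left).
+365 (one year) → Apr 4, 1875 (579 left).
+366 (one year; includes Feb 29, 1876) → Apr 4, 1876 (213 left).
Apr has 30 days: +27 → May 1, 1876 (186 left).
May has 31 days: +31 → Jun 1, 1876 (155 left).
Jun has 30 days: +30 → Jul 1, 1876 (125 left).
Jul has 31 days: +31 → Aug 1, 1876 (94 left).
Aug has 31 days: +31 → Sep 1, 1876 (63 left).
Sep has 30 days: +30 → Oct 1, 1876 (33 left).
Oct has 31 days: +31 → Nov 1, 1876 (2 left).
+2 → Nov 3, 1876.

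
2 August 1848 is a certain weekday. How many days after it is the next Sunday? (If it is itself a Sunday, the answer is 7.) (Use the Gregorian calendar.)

Aug 2, 1848 is a Wednesday.
From Wednesday to the next Sunday is 4 days.

4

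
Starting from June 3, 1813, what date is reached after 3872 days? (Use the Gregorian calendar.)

January 9, 1824

+365 (one year) → Jun 3, 1814 (3507 left).
+365 (one year) → Jun 3, 1815 (3142 left).
+366 (one year; includes Feb 29, 1816) → Jun 3, 1816 (2776 left).
+365 (one year) → Jun 3, 1817 (2411 left).
+365 (one year) → Jun 3, 1818 (2046 left).
+365 (one year) → Jun 3, 1819 (1681 left).
+366 (one year; includes Feb 29, 1820) → Jun 3, 1820 (1315 left).
+365 (one year) → Jun 3, 1821 (950 left).
+365 (one year) → Jun 3, 1822 (585 left).
+365 (one year) → Jun 3, 1823 (220 left).
Jun has 30 days: +28 → Jul 1, 1823 (192 left).
Jul has 31 days: +31 → Aug 1, 1823 (161 left).
Aug has 31 days: +31 → Sep 1, 1823 (130 left).
Sep has 30 days: +30 → Oct 1, 1823 (100 left).
Oct has 31 days: +31 → Nov 1, 1823 (69 left).
Nov has 30 days: +30 → Dec 1, 1823 (39 left).
Dec has 31 days: +31 → Jan 1, 1824 (8 left).
+8 → Jan 9, 1824.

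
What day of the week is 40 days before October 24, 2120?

First find the weekday of Oct 24, 2120. Doomsday rule: the anchor day for the 2100s is Sunday. For year 20: 20÷12 = 1 r 8, and 8÷4 = 2, so 1+8+2 = 11.
Sunday + 11 ≡ Thursday — that's 2120's doomsday.
In October the doomsday date is Oct 10.
Oct 24 is 14 days after Oct 10; 14 mod 7 = 0, so Thursday + 0 = Thursday.
40 mod 7 = 5, so 40 days before a Thursday is Thursday − 5 = Saturday.

Saturday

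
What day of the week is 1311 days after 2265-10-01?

First find the weekday of Oct 1, 2265. Doomsday rule: the anchor day for the 2200s is Friday. For year 65: 65÷12 = 5 r 5, and 5÷4 = 1, so 5+5+1 = 11.
Friday + 11 ≡ Tuesday — that's 2265's doomsday.
In October the doomsday date is Oct 10.
Oct 1 is 9 days before Oct 10; 9 mod 7 = 2, so Tuesday − 2 = Sunday.
1311 mod 7 = 2, so 1311 days after a Sunday is Sunday + 2 = Tuesday.

Tuesday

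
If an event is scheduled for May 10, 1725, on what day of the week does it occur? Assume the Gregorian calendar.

Doomsday rule: the anchor day for the 1700s is Sunday. For year 25: 25÷12 = 2 r 1, and 1÷4 = 0, so 2+1+0 = 3.
Sunday + 3 ≡ Wednesday — that's 1725's doomsday.
In May the doomsday date is May 9.
May 10 is 1 day after May 9; 1 mod 7 = 1, so Wednesday + 1 = Thursday.

Thursday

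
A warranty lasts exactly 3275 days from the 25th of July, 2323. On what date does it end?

July 12, 2332

+366 (one year; includes Feb 29, 2324) → Jul 25, 2324 (2909 left).
+365 (one year) → Jul 25, 2325 (2544 left).
+365 (one year) → Jul 25, 2326 (2179 left).
+365 (one year) → Jul 25, 2327 (1814 left).
+366 (one year; includes Feb 29, 2328) → Jul 25, 2328 (1448 left).
+365 (one year) → Jul 25, 2329 (1083 left).
+365 (one year) → Jul 25, 2330 (718 left).
+365 (one year) → Jul 25, 2331 (353 left).
Jul has 31 days: +7 → Aug 1, 2331 (346 left).
Aug has 31 days: +31 → Sep 1, 2331 (315 left).
Sep has 30 days: +30 → Oct 1, 2331 (285 left).
Oct has 31 days: +31 → Nov 1, 2331 (254 left).
Nov has 30 days: +30 → Dec 1, 2331 (224 left).
Dec has 31 days: +31 → Jan 1, 2332 (193 left).
Jan has 31 days: +31 → Feb 1, 2332 (162 left).
Feb has 29 days: +29 → Mar 1, 2332 (133 left).
Mar has 31 days: +31 → Apr 1, 2332 (102 left).
Apr has 30 days: +30 → May 1, 2332 (72 left).
May has 31 days: +31 → Jun 1, 2332 (41 left).
Jun has 30 days: +30 → Jul 1, 2332 (11 left).
+11 → Jul 12, 2332.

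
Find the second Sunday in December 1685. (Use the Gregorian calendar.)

December 9, 1685

December 1, 1685 is a Saturday.
The first Sunday is therefore December 2 (1 days later).
The second Sunday is 2 + 1×7 = December 9.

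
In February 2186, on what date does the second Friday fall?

February 10, 2186

February 1, 2186 is a Wednesday.
The first Friday is therefore February 3 (2 days later).
The second Friday is 3 + 1×7 = February 10.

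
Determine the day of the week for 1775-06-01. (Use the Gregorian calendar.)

Thursday

Doomsday rule: the anchor day for the 1700s is Sunday. For year 75: 75÷12 = 6 r 3, and 3÷4 = 0, so 6+3+0 = 9.
Sunday + 9 ≡ Tuesday — that's 1775's doomsday.
In June the doomsday date is Jun 6.
Jun 1 is 5 days before Jun 6; 5 mod 7 = 5, so Tuesday − 5 = Thursday.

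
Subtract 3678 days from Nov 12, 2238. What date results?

October 17, 2228

−365 (one year) → Nov 12, 2237 (3313 left).
−365 (one year) → Nov 12, 2236 (2948 left).
−366 (one year; includes Feb 29, 2236) → Nov 12, 2235 (2582 left).
−365 (one year) → Nov 12, 2234 (2217 left).
−365 (one year) → Nov 12, 2233 (1852 left).
−365 (one year) → Nov 12, 2232 (1487 left).
−366 (one year; includes Feb 29, 2232) → Nov 12, 2231 (1121 left).
−365 (one year) → Nov 12, 2230 (756 left).
−365 (one year) → Nov 12, 2229 (391 left).
−12 → Oct 31, 2229 (end of Oct, 31 days; 379 left).
−31 → Sep 30, 2229 (end of Sep, 30 days; 348 left).
−30 → Aug 31, 2229 (end of Aug, 31 days; 318 left).
−31 → Jul 31, 2229 (end of Jul, 31 days; 287 left).
−31 → Jun 30, 2229 (end of Jun, 30 days; 256 left).
−30 → May 31, 2229 (end of May, 31 days; 226 left).
−31 → Apr 30, 2229 (end of Apr, 30 days; 195 left).
−30 → Mar 31, 2229 (end of Mar, 31 days; 165 left).
−31 → Feb 28, 2229 (end of Feb, 28 days; 134 left).
−28 → Jan 31, 2229 (end of Jan, 31 days; 106 left).
−31 → Dec 31, 2228 (end of Dec, 31 days; 75 left).
−31 → Nov 30, 2228 (end of Nov, 30 days; 44 left).
−30 → Oct 31, 2228 (end of Oct, 31 days; 14 left).
−14 → Oct 17, 2228.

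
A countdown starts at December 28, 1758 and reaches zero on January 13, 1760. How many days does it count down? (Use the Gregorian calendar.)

381

Dec 28, 1758 → Jan 28, 1759: 31 days (December has 31).
Jan 28, 1759 → Feb 28, 1759: 31 days (January has 31).
Feb 28, 1759 → Mar 28, 1759: 28 days (February has 28).
Mar 28, 1759 → Apr 28, 1759: 31 days (March has 31).
Apr 28, 1759 → May 28, 1759: 30 days (April has 30).
May 28, 1759 → Jun 28, 1759: 31 days (May has 31).
Jun 28, 1759 → Jul 28, 1759: 30 days (June has 30).
Jul 28, 1759 → Aug 28, 1759: 31 days (July has 31).
Aug 28, 1759 → Sep 28, 1759: 31 days (August has 31).
Sep 28, 1759 → Oct 28, 1759: 30 days (September has 30).
Oct 28, 1759 → Nov 28, 1759: 31 days (October has 31).
Nov 28, 1759 → Dec 28, 1759: 30 days (November has 30).
Dec 28, 1759 → Jan 13, 1760: 16 days.
Total: 381 days.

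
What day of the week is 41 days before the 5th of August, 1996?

Tuesday

Aug 5, 1996 is a Monday.
41 mod 7 = 6, so 41 days before a Monday is Monday − 6 = Tuesday.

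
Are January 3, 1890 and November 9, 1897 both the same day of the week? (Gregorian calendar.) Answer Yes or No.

No

From Jan 3, 1890 to Nov 9, 1897 is 2867 days.
2867 mod 7 = 4, so they are different weekdays.
(Jan 3, 1890 is a Friday; Nov 9, 1897 is a Tuesday.)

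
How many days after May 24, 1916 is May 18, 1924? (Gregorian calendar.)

May 24, 1916 → May 24, 1917: 365 days.
May 24, 1917 → May 24, 1918: 365 days.
May 24, 1918 → May 24, 1919: 365 days.
May 24, 1919 → May 24, 1920: 366 days (Feb 29, 1920 is in that span).
May 24, 1920 → May 24, 1921: 365 days.
May 24, 1921 → May 24, 1922: 365 days.
May 24, 1922 → May 24, 1923: 365 days.
May 24, 1923 → Jun 24, 1923: 31 days (May has 31).
Jun 24, 1923 → Jul 24, 1923: 30 days (June has 30).
Jul 24, 1923 → Aug 24, 1923: 31 days (July has 31).
Aug 24, 1923 → Sep 24, 1923: 31 days (August has 31).
Sep 24, 1923 → Oct 24, 1923: 30 days (September has 30).
Oct 24, 1923 → Nov 24, 1923: 31 days (October has 31).
Nov 24, 1923 → Dec 24, 1923: 30 days (November has 30).
Dec 24, 1923 → Jan 24, 1924: 31 days (December has 31).
Jan 24, 1924 → Feb 24, 1924: 31 days (January has 31).
Feb 24, 1924 → Mar 24, 1924: 29 days (February has 29).
Mar 24, 1924 → Apr 24, 1924: 31 days (March has 31).
Apr 24, 1924 → May 18, 1924: 24 days.
Total: 2916 days.

2916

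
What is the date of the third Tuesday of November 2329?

November 19, 2329

November 1, 2329 is a Friday.
The first Tuesday is therefore November 5 (4 days later).
The third Tuesday is 5 + 2×7 = November 19.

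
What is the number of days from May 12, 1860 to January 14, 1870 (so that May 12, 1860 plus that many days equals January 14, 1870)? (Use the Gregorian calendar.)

3534

May 12, 1860 → May 12, 1861: 365 days.
May 12, 1861 → May 12, 1862: 365 days.
May 12, 1862 → May 12, 1863: 365 days.
May 12, 1863 → May 12, 1864: 366 days (Feb 29, 1864 is in that span).
May 12, 1864 → May 12, 1865: 365 days.
May 12, 1865 → May 12, 1866: 365 days.
May 12, 1866 → May 12, 1867: 365 days.
May 12, 1867 → May 12, 1868: 366 days (Feb 29, 1868 is in that span).
May 12, 1868 → May 12, 1869: 365 days.
May 12, 1869 → Jun 12, 1869: 31 days (May has 31).
Jun 12, 1869 → Jul 12, 1869: 30 days (June has 30).
Jul 12, 1869 → Aug 12, 1869: 31 days (July has 31).
Aug 12, 1869 → Sep 12, 1869: 31 days (August has 31).
Sep 12, 1869 → Oct 12, 1869: 30 days (September has 30).
Oct 12, 1869 → Nov 12, 1869: 31 days (October has 31).
Nov 12, 1869 → Dec 12, 1869: 30 days (November has 30).
Dec 12, 1869 → Jan 12, 1870: 31 days (December has 31).
Jan 12, 1870 → Jan 14, 1870: 2 days.
Total: 3534 days.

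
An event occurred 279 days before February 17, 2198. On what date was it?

−17 → Jan 31, 2198 (end of Jan, 31 days; 262 left).
−31 → Dec 31, 2197 (end of Dec, 31 days; 231 left).
−31 → Nov 30, 2197 (end of Nov, 30 days; 200 left).
−30 → Oct 31, 2197 (end of Oct, 31 days; 170 left).
−31 → Sep 30, 2197 (end of Sep, 30 days; 139 left).
−30 → Aug 31, 2197 (end of Aug, 31 days; 109 left).
−31 → Jul 31, 2197 (end of Jul, 31 days; 78 left).
−31 → Jun 30, 2197 (end of Jun, 30 days; 47 left).
−30 → May 31, 2197 (end of May, 31 days; 17 left).
−17 → May 14, 2197.

May 14, 2197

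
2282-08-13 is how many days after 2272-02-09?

Feb 9, 2272 → Feb 9, 2273: 366 days (Feb 29, 2272 is in that span).
Feb 9, 2273 → Feb 9, 2274: 365 days.
Feb 9, 2274 → Feb 9, 2275: 365 days.
Feb 9, 2275 → Feb 9, 2276: 365 days.
Feb 9, 2276 → Feb 9, 2277: 366 days (Feb 29, 2276 is in that span).
Feb 9, 2277 → Feb 9, 2278: 365 days.
Feb 9, 2278 → Feb 9, 2279: 365 days.
Feb 9, 2279 → Feb 9, 2280: 365 days.
Feb 9, 2280 → Feb 9, 2281: 366 days (Feb 29, 2280 is in that span).
Feb 9, 2281 → Feb 9, 2282: 365 days.
Feb 9, 2282 → Mar 9, 2282: 28 days (February has 28).
Mar 9, 2282 → Apr 9, 2282: 31 days (March has 31).
Apr 9, 2282 → May 9, 2282: 30 days (April has 30).
May 9, 2282 → Jun 9, 2282: 31 days (May has 31).
Jun 9, 2282 → Jul 9, 2282: 30 days (June has 30).
Jul 9, 2282 → Aug 9, 2282: 31 days (July has 31).
Aug 9, 2282 → Aug 13, 2282: 4 days.
Total: 3838 days.

3838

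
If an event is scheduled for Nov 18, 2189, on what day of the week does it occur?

Wednesday

Doomsday rule: the anchor day for the 2100s is Sunday. For year 89: 89÷12 = 7 r 5, and 5÷4 = 1, so 7+5+1 = 13.
Sunday + 13 ≡ Saturday — that's 2189's doomsday.
In November the doomsday date is Nov 7.
Nov 18 is 11 days after Nov 7; 11 mod 7 = 4, so Saturday + 4 = Wednesday.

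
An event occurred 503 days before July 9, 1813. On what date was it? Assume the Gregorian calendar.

February 22, 1812

−365 (one year) → Jul 9, 1812 (138 left).
−9 → Jun 30, 1812 (end of Jun, 30 days; 129 left).
−30 → May 31, 1812 (end of May, 31 days; 99 left).
−31 → Apr 30, 1812 (end of Apr, 30 days; 68 left).
−30 → Mar 31, 1812 (end of Mar, 31 days; 38 left).
−31 → Feb 29, 1812 (end of Feb, 29 days; 7 left).
−7 → Feb 22, 1812.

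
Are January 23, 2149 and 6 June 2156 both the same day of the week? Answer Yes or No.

From Jan 23, 2149 to Jun 6, 2156 is 2691 days.
2691 mod 7 = 3, so they are different weekdays.
(Jan 23, 2149 is a Thursday; Jun 6, 2156 is a Sunday.)

No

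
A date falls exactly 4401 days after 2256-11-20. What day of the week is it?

Tuesday

First find the weekday of Nov 20, 2256. Doomsday rule: the anchor day for the 2200s is Friday. For year 56: 56÷12 = 4 r 8, and 8÷4 = 2, so 4+8+2 = 14.
Friday + 14 ≡ Friday — that's 2256's doomsday.
In November the doomsday date is Nov 7.
Nov 20 is 13 days after Nov 7; 13 mod 7 = 6, so Friday + 6 = Thursday.
4401 mod 7 = 5, so 4401 days after a Thursday is Thursday + 5 = Tuesday.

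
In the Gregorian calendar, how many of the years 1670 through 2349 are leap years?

164

Multiples of 4 in [1670,2349]: 170.
Of those, multiples of 100: 7 (not leap unless ÷400).
Multiples of 400: 1.
Leap years = 170 − 7 + 1 = 164.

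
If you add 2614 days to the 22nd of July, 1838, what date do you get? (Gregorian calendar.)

September 17, 1845

+365 (one year) → Jul 22, 1839 (2249 left).
+366 (one year; includes Feb 29, 1840) → Jul 22, 1840 (1883 left).
+365 (one year) → Jul 22, 1841 (1518 left).
+365 (one year) → Jul 22, 1842 (1153 left).
+365 (one year) → Jul 22, 1843 (788 left).
+366 (one year; includes Feb 29, 1844) → Jul 22, 1844 (422 left).
+365 (one year) → Jul 22, 1845 (57 left).
Jul has 31 days: +10 → Aug 1, 1845 (47 left).
Aug has 31 days: +31 → Sep 1, 1845 (16 left).
+16 → Sep 17, 1845.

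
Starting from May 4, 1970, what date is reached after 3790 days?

+365 (one year) → May 4, 1971 (3425 left).
+366 (one year; includes Feb 29, 1972) → May 4, 1972 (3059 left).
+365 (one year) → May 4, 1973 (2694 left).
+365 (one year) → May 4, 1974 (2329 left).
+365 (one year) → May 4, 1975 (1964 left).
+366 (one year; includes Feb 29, 1976) → May 4, 1976 (1598 left).
+365 (one year) → May 4, 1977 (1233 left).
+365 (one year) → May 4, 1978 (868 left).
+365 (one year) → May 4, 1979 (503 left).
+366 (one year; includes Feb 29, 1980) → May 4, 1980 (137 left).
May has 31 days: +28 → Jun 1, 1980 (109 left).
Jun has 30 days: +30 → Jul 1, 1980 (79 left).
Jul has 31 days: +31 → Aug 1, 1980 (48 left).
Aug has 31 days: +31 → Sep 1, 1980 (17 left).
+17 → Sep 18, 1980.

September 18, 1980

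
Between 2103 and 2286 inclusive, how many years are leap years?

Multiples of 4 in [2103,2286]: 46.
Of those, multiples of 100: 1 (not leap unless ÷400).
Multiples of 400: 0.
Leap years = 46 − 1 + 0 = 45.

45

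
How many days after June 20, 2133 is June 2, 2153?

7287

Jun 20, 2133 → Jun 20, 2134: 365 days.
Jun 20, 2134 → Jun 20, 2135: 365 days.
Jun 20, 2135 → Jun 20, 2136: 366 days (Feb 29, 2136 is in that span).
Jun 20, 2136 → Jun 20, 2137: 365 days.
Jun 20, 2137 → Jun 20, 2138: 365 days.
Jun 20, 2138 → Jun 20, 2139: 365 days.
Jun 20, 2139 → Jun 20, 2140: 366 days (Feb 29, 2140 is in that span).
Jun 20, 2140 → Jun 20, 2141: 365 days.
Jun 20, 2141 → Jun 20, 2142: 365 days.
Jun 20, 2142 → Jun 20, 2143: 365 days.
Jun 20, 2143 → Jun 20, 2144: 366 days (Feb 29, 2144 is in that span).
Jun 20, 2144 → Jun 20, 2145: 365 days.
Jun 20, 2145 → Jun 20, 2146: 365 days.
Jun 20, 2146 → Jun 20, 2147: 365 days.
Jun 20, 2147 → Jun 20, 2148: 366 days (Feb 29, 2148 is in that span).
Jun 20, 2148 → Jun 20, 2149: 365 days.
Jun 20, 2149 → Jun 20, 2150: 365 days.
Jun 20, 2150 → Jun 20, 2151: 365 days.
Jun 20, 2151 → Jun 20, 2152: 366 days (Feb 29, 2152 is in that span).
Jun 20, 2152 → Jul 20, 2152: 30 days (June has 30).
Jul 20, 2152 → Aug 20, 2152: 31 days (July has 31).
Aug 20, 2152 → Sep 20, 2152: 31 days (August has 31).
Sep 20, 2152 → Oct 20, 2152: 30 days (September has 30).
Oct 20, 2152 → Nov 20, 2152: 31 days (October has 31).
Nov 20, 2152 → Dec 20, 2152: 30 days (November has 30).
Dec 20, 2152 → Jan 20, 2153: 31 days (December has 31).
Jan 20, 2153 → Feb 20, 2153: 31 days (January has 31).
Feb 20, 2153 → Mar 20, 2153: 28 days (February has 28).
Mar 20, 2153 → Apr 20, 2153: 31 days (March has 31).
Apr 20, 2153 → May 20, 2153: 30 days (April has 30).
May 20, 2153 → Jun 2, 2153: 13 days.
Total: 7287 days.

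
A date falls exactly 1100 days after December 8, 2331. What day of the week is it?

Wednesday

First find the weekday of Dec 8, 2331. Doomsday rule: the anchor day for the 2300s is Wednesday. For year 31: 31÷12 = 2 r 7, and 7÷4 = 1, so 2+7+1 = 10.
Wednesday + 10 ≡ Saturday — that's 2331's doomsday.
In December the doomsday date is Dec 12.
Dec 8 is 4 days before Dec 12; 4 mod 7 = 4, so Saturday − 4 = Tuesday.
1100 mod 7 = 1, so 1100 days after a Tuesday is Tuesday + 1 = Wednesday.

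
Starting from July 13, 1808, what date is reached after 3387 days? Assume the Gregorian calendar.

October 21, 1817

+365 (one year) → Jul 13, 1809 (3022 left).
+365 (one year) → Jul 13, 1810 (2657 left).
+365 (one year) → Jul 13, 1811 (2292 left).
+366 (one year; includes Feb 29, 1812) → Jul 13, 1812 (1926 left).
+365 (one year) → Jul 13, 1813 (1561 left).
+365 (one year) → Jul 13, 1814 (1196 left).
+365 (one year) → Jul 13, 1815 (831 left).
+366 (one year; includes Feb 29, 1816) → Jul 13, 1816 (465 left).
+365 (one year) → Jul 13, 1817 (100 left).
Jul has 31 days: +19 → Aug 1, 1817 (81 left).
Aug has 31 days: +31 → Sep 1, 1817 (50 left).
Sep has 30 days: +30 → Oct 1, 1817 (20 left).
+20 → Oct 21, 1817.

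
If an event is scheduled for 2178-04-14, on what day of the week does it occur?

Doomsday rule: the anchor day for the 2100s is Sunday. For year 78: 78÷12 = 6 r 6, and 6÷4 = 1, so 6+6+1 = 13.
Sunday + 13 ≡ Saturday — that's 2178's doomsday.
In April the doomsday date is Apr 4.
Apr 14 is 10 days after Apr 4; 10 mod 7 = 3, so Saturday + 3 = Tuesday.

Tuesday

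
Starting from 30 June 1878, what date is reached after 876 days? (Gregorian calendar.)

+365 (one year) → Jun 30, 1879 (511 left).
+366 (one year; includes Feb 29, 1880) → Jun 30, 1880 (145 left).
Jun has 30 days: +1 → Jul 1, 1880 (144 left).
Jul has 31 days: +31 → Aug 1, 1880 (113 left).
Aug has 31 days: +31 → Sep 1, 1880 (82 left).
Sep has 30 days: +30 → Oct 1, 1880 (52 left).
Oct has 31 days: +31 → Nov 1, 1880 (21 left).
+21 → Nov 22, 1880.

November 22, 1880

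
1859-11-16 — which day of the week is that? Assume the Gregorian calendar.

Doomsday rule: the anchor day for the 1800s is Friday. For year 59: 59÷12 = 4 r 11, and 11÷4 = 2, so 4+11+2 = 17.
Friday + 17 ≡ Monday — that's 1859's doomsday.
In November the doomsday date is Nov 7.
Nov 16 is 9 days after Nov 7; 9 mod 7 = 2, so Monday + 2 = Wednesday.

Wednesday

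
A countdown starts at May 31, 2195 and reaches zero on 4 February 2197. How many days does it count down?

615

May 31, 2195 → May 31, 2196: 366 days (Feb 29, 2196 is in that span).
May 31, 2196 → Jun 30, 2196: 30 days (May has 31).
Jun 30, 2196 → Jul 30, 2196: 30 days (June has 30).
Jul 30, 2196 → Aug 30, 2196: 31 days (July has 31).
Aug 30, 2196 → Sep 30, 2196: 31 days (August has 31).
Sep 30, 2196 → Oct 30, 2196: 30 days (September has 30).
Oct 30, 2196 → Nov 30, 2196: 31 days (October has 31).
Nov 30, 2196 → Dec 30, 2196: 30 days (November has 30).
Dec 30, 2196 → Jan 30, 2197: 31 days (December has 31).
Jan 30, 2197 → Feb 4, 2197: 5 days.
Total: 615 days.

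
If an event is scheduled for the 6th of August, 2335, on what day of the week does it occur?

Doomsday rule: the anchor day for the 2300s is Wednesday. For year 35: 35÷12 = 2 r 11, and 11÷4 = 2, so 2+11+2 = 15.
Wednesday + 15 ≡ Thursday — that's 2335's doomsday.
In August the doomsday date is Aug 8.
Aug 6 is 2 days before Aug 8; 2 mod 7 = 2, so Thursday − 2 = Tuesday.

Tuesday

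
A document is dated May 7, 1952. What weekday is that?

January 1, 1952 is a Tuesday.
Jan 1, 1952 → Feb 1, 1952: 31 days (January has 31).
Feb 1, 1952 → Mar 1, 1952: 29 days (February has 29).
Mar 1, 1952 → Apr 1, 1952: 31 days (March has 31).
Apr 1, 1952 → May 1, 1952: 30 days (April has 30).
May 1, 1952 → May 7, 1952: 6 days.
Total: 127 days.
127 mod 7 = 1, so Tuesday + 1 = Wednesday.

Wednesday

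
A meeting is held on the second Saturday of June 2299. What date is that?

June 1, 2299 is a Thursday.
The first Saturday is therefore June 3 (2 days later).
The second Saturday is 3 + 1×7 = June 10.

June 10, 2299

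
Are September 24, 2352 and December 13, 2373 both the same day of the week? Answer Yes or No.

No

From Sep 24, 2352 to Dec 13, 2373 is 7750 days.
7750 mod 7 = 1, so they are different weekdays.
(Sep 24, 2352 is a Wednesday; Dec 13, 2373 is a Thursday.)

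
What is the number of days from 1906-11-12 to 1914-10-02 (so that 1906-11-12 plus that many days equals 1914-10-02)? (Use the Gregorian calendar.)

2881

Nov 12, 1906 → Nov 12, 1907: 365 days.
Nov 12, 1907 → Nov 12, 1908: 366 days (Feb 29, 1908 is in that span).
Nov 12, 1908 → Nov 12, 1909: 365 days.
Nov 12, 1909 → Nov 12, 1910: 365 days.
Nov 12, 1910 → Nov 12, 1911: 365 days.
Nov 12, 1911 → Nov 12, 1912: 366 days (Feb 29, 1912 is in that span).
Nov 12, 1912 → Nov 12, 1913: 365 days.
Nov 12, 1913 → Dec 12, 1913: 30 days (November has 30).
Dec 12, 1913 → Jan 12, 1914: 31 days (December has 31).
Jan 12, 1914 → Feb 12, 1914: 31 days (January has 31).
Feb 12, 1914 → Mar 12, 1914: 28 days (February has 28).
Mar 12, 1914 → Apr 12, 1914: 31 days (March has 31).
Apr 12, 1914 → May 12, 1914: 30 days (April has 30).
May 12, 1914 → Jun 12, 1914: 31 days (May has 31).
Jun 12, 1914 → Jul 12, 1914: 30 days (June has 30).
Jul 12, 1914 → Aug 12, 1914: 31 days (July has 31).
Aug 12, 1914 → Sep 12, 1914: 31 days (August has 31).
Sep 12, 1914 → Oct 2, 1914: 20 days.
Total: 2881 days.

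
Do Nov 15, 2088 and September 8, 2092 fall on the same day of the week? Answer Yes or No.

Yes

From Nov 15, 2088 to Sep 8, 2092 is 1393 days.
1393 mod 7 = 0, so they are the same weekday.
(Nov 15, 2088 is a Monday; Sep 8, 2092 is a Monday.)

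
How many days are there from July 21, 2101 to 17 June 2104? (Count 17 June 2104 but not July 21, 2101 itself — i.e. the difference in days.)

1062

Jul 21, 2101 → Jul 21, 2102: 365 days.
Jul 21, 2102 → Jul 21, 2103: 365 days.
Jul 21, 2103 → Aug 21, 2103: 31 days (July has 31).
Aug 21, 2103 → Sep 21, 2103: 31 days (August has 31).
Sep 21, 2103 → Oct 21, 2103: 30 days (September has 30).
Oct 21, 2103 → Nov 21, 2103: 31 days (October has 31).
Nov 21, 2103 → Dec 21, 2103: 30 days (November has 30).
Dec 21, 2103 → Jan 21, 2104: 31 days (December has 31).
Jan 21, 2104 → Feb 21, 2104: 31 days (January has 31).
Feb 21, 2104 → Mar 21, 2104: 29 days (February has 29).
Mar 21, 2104 → Apr 21, 2104: 31 days (March has 31).
Apr 21, 2104 → May 21, 2104: 30 days (April has 30).
May 21, 2104 → Jun 17, 2104: 27 days.
Total: 1062 days.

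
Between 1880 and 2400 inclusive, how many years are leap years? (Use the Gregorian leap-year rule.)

Multiples of 4 in [1880,2400]: 131.
Of those, multiples of 100: 6 (not leap unless ÷400).
Multiples of 400: 2.
Leap years = 131 − 6 + 2 = 127.

127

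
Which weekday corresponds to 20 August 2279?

Wednesday

Doomsday rule: the anchor day for the 2200s is Friday. For year 79: 79÷12 = 6 r 7, and 7÷4 = 1, so 6+7+1 = 14.
Friday + 14 ≡ Friday — that's 2279's doomsday.
In August the doomsday date is Aug 8.
Aug 20 is 12 days after Aug 8; 12 mod 7 = 5, so Friday + 5 = Wednesday.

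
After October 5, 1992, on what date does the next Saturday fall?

Oct 5, 1992 is a Monday.
From Monday to the next Saturday is 5 days.
Oct 5, 1992 + 5 = Oct 10, 1992.

October 10, 1992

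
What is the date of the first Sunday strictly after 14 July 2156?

Jul 14, 2156 is a Wednesday.
From Wednesday to the next Sunday is 4 days.
Jul 14, 2156 + 4 = Jul 18, 2156.

July 18, 2156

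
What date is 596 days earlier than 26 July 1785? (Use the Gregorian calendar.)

December 8, 1783

−365 (one year) → Jul 26, 1784 (231 left).
−26 → Jun 30, 1784 (end of Jun, 30 days; 205 left).
−30 → May 31, 1784 (end of May, 31 days; 175 left).
−31 → Apr 30, 1784 (end of Apr, 30 days; 144 left).
−30 → Mar 31, 1784 (end of Mar, 31 days; 114 left).
−31 → Feb 29, 1784 (end of Feb, 29 days; 83 left).
−29 → Jan 31, 1784 (end of Jan, 31 days; 54 left).
−31 → Dec 31, 1783 (end of Dec, 31 days; 23 left).
−23 → Dec 8, 1783.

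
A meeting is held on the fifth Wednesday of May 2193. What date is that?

May 29, 2193

May 1, 2193 is a Wednesday.
The first Wednesday is therefore May 1 (same day).
The fifth Wednesday is 1 + 4×7 = May 29.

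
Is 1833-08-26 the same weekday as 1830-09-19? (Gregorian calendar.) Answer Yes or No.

No

From Sep 19, 1830 to Aug 26, 1833 is 1072 days.
1072 mod 7 = 1, so they are different weekdays.
(Sep 19, 1830 is a Sunday; Aug 26, 1833 is a Monday.)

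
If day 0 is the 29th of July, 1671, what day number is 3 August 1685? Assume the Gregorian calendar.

5119

Jul 29, 1671 → Jul 29, 1672: 366 days (Feb 29, 1672 is in that span).
Jul 29, 1672 → Jul 29, 1673: 365 days.
Jul 29, 1673 → Jul 29, 1674: 365 days.
Jul 29, 1674 → Jul 29, 1675: 365 days.
Jul 29, 1675 → Jul 29, 1676: 366 days (Feb 29, 1676 is in that span).
Jul 29, 1676 → Jul 29, 1677: 365 days.
Jul 29, 1677 → Jul 29, 1678: 365 days.
Jul 29, 1678 → Jul 29, 1679: 365 days.
Jul 29, 1679 → Jul 29, 1680: 366 days (Feb 29, 1680 is in that span).
Jul 29, 1680 → Jul 29, 1681: 365 days.
Jul 29, 1681 → Jul 29, 1682: 365 days.
Jul 29, 1682 → Jul 29, 1683: 365 days.
Jul 29, 1683 → Jul 29, 1684: 366 days (Feb 29, 1684 is in that span).
Jul 29, 1684 → Aug 29, 1684: 31 days (July has 31).
Aug 29, 1684 → Sep 29, 1684: 31 days (August has 31).
Sep 29, 1684 → Oct 29, 1684: 30 days (September has 30).
Oct 29, 1684 → Nov 29, 1684: 31 days (October has 31).
Nov 29, 1684 → Dec 29, 1684: 30 days (November has 30).
Dec 29, 1684 → Jan 29, 1685: 31 days (December has 31).
Jan 29, 1685 → Feb 28, 1685: 30 days (January has 31).
Feb 28, 1685 → Mar 28, 1685: 28 days (February has 28).
Mar 28, 1685 → Apr 28, 1685: 31 days (March has 31).
Apr 28, 1685 → May 28, 1685: 30 days (April has 30).
May 28, 1685 → Jun 28, 1685: 31 days (May has 31).
Jun 28, 1685 → Jul 28, 1685: 30 days (June has 30).
Jul 28, 1685 → Aug 3, 1685: 6 days.
Total: 5119 days.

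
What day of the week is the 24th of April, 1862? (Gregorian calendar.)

Thursday

Doomsday rule: the anchor day for the 1800s is Friday. For year 62: 62÷12 = 5 r 2, and 2÷4 = 0, so 5+2+0 = 7.
Friday + 7 ≡ Friday — that's 1862's doomsday.
In April the doomsday date is Apr 4.
Apr 24 is 20 days after Apr 4; 20 mod 7 = 6, so Friday + 6 = Thursday.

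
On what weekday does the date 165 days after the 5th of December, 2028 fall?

Saturday

First find the weekday of Dec 5, 2028. Doomsday rule: the anchor day for the 2000s is Tuesday. For year 28: 28÷12 = 2 r 4, and 4÷4 = 1, so 2+4+1 = 7.
Tuesday + 7 ≡ Tuesday — that's 2028's doomsday.
In December the doomsday date is Dec 12.
Dec 5 is 7 days before Dec 12; 7 mod 7 = 0, so Tuesday − 0 = Tuesday.
165 mod 7 = 4, so 165 days after a Tuesday is Tuesday + 4 = Saturday.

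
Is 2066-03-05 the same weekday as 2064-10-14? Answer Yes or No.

No

From Oct 14, 2064 to Mar 5, 2066 is 507 days.
507 mod 7 = 3, so they are different weekdays.
(Oct 14, 2064 is a Tuesday; Mar 5, 2066 is a Friday.)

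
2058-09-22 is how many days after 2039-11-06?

6895

Nov 6, 2039 → Nov 6, 2040: 366 days (Feb 29, 2040 is in that span).
Nov 6, 2040 → Nov 6, 2041: 365 days.
Nov 6, 2041 → Nov 6, 2042: 365 days.
Nov 6, 2042 → Nov 6, 2043: 365 days.
Nov 6, 2043 → Nov 6, 2044: 366 days (Feb 29, 2044 is in that span).
Nov 6, 2044 → Nov 6, 2045: 365 days.
Nov 6, 2045 → Nov 6, 2046: 365 days.
Nov 6, 2046 → Nov 6, 2047: 365 days.
Nov 6, 2047 → Nov 6, 2048: 366 days (Feb 29, 2048 is in that span).
Nov 6, 2048 → Nov 6, 2049: 365 days.
Nov 6, 2049 → Nov 6, 2050: 365 days.
Nov 6, 2050 → Nov 6, 2051: 365 days.
Nov 6, 2051 → Nov 6, 2052: 366 days (Feb 29, 2052 is in that span).
Nov 6, 2052 → Nov 6, 2053: 365 days.
Nov 6, 2053 → Nov 6, 2054: 365 days.
Nov 6, 2054 → Nov 6, 2055: 365 days.
Nov 6, 2055 → Nov 6, 2056: 366 days (Feb 29, 2056 is in that span).
Nov 6, 2056 → Nov 6, 2057: 365 days.
Nov 6, 2057 → Dec 6, 2057: 30 days (November has 30).
Dec 6, 2057 → Jan 6, 2058: 31 days (December has 31).
Jan 6, 2058 → Feb 6, 2058: 31 days (January has 31).
Feb 6, 2058 → Mar 6, 2058: 28 days (February has 28).
Mar 6, 2058 → Apr 6, 2058: 31 days (March has 31).
Apr 6, 2058 → May 6, 2058: 30 days (April has 30).
May 6, 2058 → Jun 6, 2058: 31 days (May has 31).
Jun 6, 2058 → Jul 6, 2058: 30 days (June has 30).
Jul 6, 2058 → Aug 6, 2058: 31 days (July has 31).
Aug 6, 2058 → Sep 6, 2058: 31 days (August has 31).
Sep 6, 2058 → Sep 22, 2058: 16 days.
Total: 6895 days.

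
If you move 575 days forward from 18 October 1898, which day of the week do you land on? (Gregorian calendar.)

First find the weekday of Oct 18, 1898. Doomsday rule: the anchor day for the 1800s is Friday. For year 98: 98÷12 = 8 r 2, and 2÷4 = 0, so 8+2+0 = 10.
Friday + 10 ≡ Monday — that's 1898's doomsday.
In October the doomsday date is Oct 10.
Oct 18 is 8 days after Oct 10; 8 mod 7 = 1, so Monday + 1 = Tuesday.
575 mod 7 = 1, so 575 days after a Tuesday is Tuesday + 1 = Wednesday.

Wednesday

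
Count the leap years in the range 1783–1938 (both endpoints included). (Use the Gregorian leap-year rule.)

37

Multiples of 4 in [1783,1938]: 39.
Of those, multiples of 100: 2 (not leap unless ÷400).
Multiples of 400: 0.
Leap years = 39 − 2 + 0 = 37.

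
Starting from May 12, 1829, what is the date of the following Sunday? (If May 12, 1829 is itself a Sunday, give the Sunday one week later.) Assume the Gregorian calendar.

May 12, 1829 is a Tuesday.
From Tuesday to the next Sunday is 5 days.
May 12, 1829 + 5 = May 17, 1829.

May 17, 1829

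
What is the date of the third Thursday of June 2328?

June 21, 2328

June 1, 2328 is a Friday.
The first Thursday is therefore June 7 (6 days later).
The third Thursday is 7 + 2×7 = June 21.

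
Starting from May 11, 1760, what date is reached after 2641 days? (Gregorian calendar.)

August 4, 1767

+365 (one year) → May 11, 1761 (2276 left).
+365 (one year) → May 11, 1762 (1911 left).
+365 (one year) → May 11, 1763 (1546 left).
+366 (one year; includes Feb 29, 1764) → May 11, 1764 (1180 left).
+365 (one year) → May 11, 1765 (815 left).
+365 (one year) → May 11, 1766 (450 left).
+365 (one year) → May 11, 1767 (85 left).
May has 31 days: +21 → Jun 1, 1767 (64 left).
Jun has 30 days: +30 → Jul 1, 1767 (34 left).
Jul has 31 days: +31 → Aug 1, 1767 (3 left).
+3 → Aug 4, 1767.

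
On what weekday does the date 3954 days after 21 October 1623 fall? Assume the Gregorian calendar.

Oct 21, 1623 is a Saturday.
3954 mod 7 = 6, so 3954 days after a Saturday is Saturday + 6 = Friday.

Friday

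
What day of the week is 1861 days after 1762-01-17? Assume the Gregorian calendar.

First find the weekday of Jan 17, 1762. Doomsday rule: the anchor day for the 1700s is Sunday. For year 62: 62÷12 = 5 r 2, and 2÷4 = 0, so 5+2+0 = 7.
Sunday + 7 ≡ Sunday — that's 1762's doomsday.
In January the doomsday date is Jan 3 (1762 is not a leap year).
Jan 17 is 14 days after Jan 3; 14 mod 7 = 0, so Sunday + 0 = Sunday.
1861 mod 7 = 6, so 1861 days after a Sunday is Sunday + 6 = Saturday.

Saturday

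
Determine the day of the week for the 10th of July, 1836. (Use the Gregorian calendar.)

Sunday

Doomsday rule: the anchor day for the 1800s is Friday. For year 36: 36÷12 = 3 r 0, and 0÷4 = 0, so 3+0+0 = 3.
Friday + 3 ≡ Monday — that's 1836's doomsday.
In July the doomsday date is Jul 11.
Jul 10 is 1 day before Jul 11; 1 mod 7 = 1, so Monday − 1 = Sunday.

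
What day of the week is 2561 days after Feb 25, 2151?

Wednesday

First find the weekday of Feb 25, 2151. Doomsday rule: the anchor day for the 2100s is Sunday. For year 51: 51÷12 = 4 r 3, and 3÷4 = 0, so 4+3+0 = 7.
Sunday + 7 ≡ Sunday — that's 2151's doomsday.
In February the doomsday date is Feb 28 (2151 is not a leap year).
Feb 25 is 3 days before Feb 28; 3 mod 7 = 3, so Sunday − 3 = Thursday.
2561 mod 7 = 6, so 2561 days after a Thursday is Thursday + 6 = Wednesday.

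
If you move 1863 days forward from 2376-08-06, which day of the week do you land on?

First find the weekday of Aug 6, 2376. Doomsday rule: the anchor day for the 2300s is Wednesday. For year 76: 76÷12 = 6 r 4, and 4÷4 = 1, so 6+4+1 = 11.
Wednesday + 11 ≡ Sunday — that's 2376's doomsday.
In August the doomsday date is Aug 8.
Aug 6 is 2 days before Aug 8; 2 mod 7 = 2, so Sunday − 2 = Friday.
1863 mod 7 = 1, so 1863 days after a Friday is Friday + 1 = Saturday.

Saturday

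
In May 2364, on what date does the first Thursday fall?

May 7, 2364

May 1, 2364 is a Friday.
The first Thursday is therefore May 7 (6 days later).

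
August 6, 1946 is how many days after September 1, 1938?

Sep 1, 1938 → Sep 1, 1939: 365 days.
Sep 1, 1939 → Sep 1, 1940: 366 days (Feb 29, 1940 is in that span).
Sep 1, 1940 → Sep 1, 1941: 365 days.
Sep 1, 1941 → Sep 1, 1942: 365 days.
Sep 1, 1942 → Sep 1, 1943: 365 days.
Sep 1, 1943 → Sep 1, 1944: 366 days (Feb 29, 1944 is in that span).
Sep 1, 1944 → Sep 1, 1945: 365 days.
Sep 1, 1945 → Oct 1, 1945: 30 days (September has 30).
Oct 1, 1945 → Nov 1, 1945: 31 days (October has 31).
Nov 1, 1945 → Dec 1, 1945: 30 days (November has 30).
Dec 1, 1945 → Jan 1, 1946: 31 days (December has 31).
Jan 1, 1946 → Feb 1, 1946: 31 days (January has 31).
Feb 1, 1946 → Mar 1, 1946: 28 days (February has 28).
Mar 1, 1946 → Apr 1, 1946: 31 days (March has 31).
Apr 1, 1946 → May 1, 1946: 30 days (April has 30).
May 1, 1946 → Jun 1, 1946: 31 days (May has 31).
Jun 1, 1946 → Jul 1, 1946: 30 days (June has 30).
Jul 1, 1946 → Aug 1, 1946: 31 days (July has 31).
Aug 1, 1946 → Aug 6, 1946: 5 days.
Total: 2896 days.

2896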